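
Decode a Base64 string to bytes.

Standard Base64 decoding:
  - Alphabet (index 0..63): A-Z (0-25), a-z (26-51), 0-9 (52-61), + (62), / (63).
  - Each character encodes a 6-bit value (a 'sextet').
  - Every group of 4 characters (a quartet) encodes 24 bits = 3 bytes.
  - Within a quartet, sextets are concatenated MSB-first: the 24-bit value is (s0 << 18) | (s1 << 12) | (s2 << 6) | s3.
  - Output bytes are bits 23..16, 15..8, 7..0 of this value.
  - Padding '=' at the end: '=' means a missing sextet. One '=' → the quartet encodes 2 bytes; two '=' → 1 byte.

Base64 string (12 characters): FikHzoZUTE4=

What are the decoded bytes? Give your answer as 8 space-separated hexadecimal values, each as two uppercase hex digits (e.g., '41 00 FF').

Answer: 16 29 07 CE 86 54 4C 4E

Derivation:
After char 0 ('F'=5): chars_in_quartet=1 acc=0x5 bytes_emitted=0
After char 1 ('i'=34): chars_in_quartet=2 acc=0x162 bytes_emitted=0
After char 2 ('k'=36): chars_in_quartet=3 acc=0x58A4 bytes_emitted=0
After char 3 ('H'=7): chars_in_quartet=4 acc=0x162907 -> emit 16 29 07, reset; bytes_emitted=3
After char 4 ('z'=51): chars_in_quartet=1 acc=0x33 bytes_emitted=3
After char 5 ('o'=40): chars_in_quartet=2 acc=0xCE8 bytes_emitted=3
After char 6 ('Z'=25): chars_in_quartet=3 acc=0x33A19 bytes_emitted=3
After char 7 ('U'=20): chars_in_quartet=4 acc=0xCE8654 -> emit CE 86 54, reset; bytes_emitted=6
After char 8 ('T'=19): chars_in_quartet=1 acc=0x13 bytes_emitted=6
After char 9 ('E'=4): chars_in_quartet=2 acc=0x4C4 bytes_emitted=6
After char 10 ('4'=56): chars_in_quartet=3 acc=0x13138 bytes_emitted=6
Padding '=': partial quartet acc=0x13138 -> emit 4C 4E; bytes_emitted=8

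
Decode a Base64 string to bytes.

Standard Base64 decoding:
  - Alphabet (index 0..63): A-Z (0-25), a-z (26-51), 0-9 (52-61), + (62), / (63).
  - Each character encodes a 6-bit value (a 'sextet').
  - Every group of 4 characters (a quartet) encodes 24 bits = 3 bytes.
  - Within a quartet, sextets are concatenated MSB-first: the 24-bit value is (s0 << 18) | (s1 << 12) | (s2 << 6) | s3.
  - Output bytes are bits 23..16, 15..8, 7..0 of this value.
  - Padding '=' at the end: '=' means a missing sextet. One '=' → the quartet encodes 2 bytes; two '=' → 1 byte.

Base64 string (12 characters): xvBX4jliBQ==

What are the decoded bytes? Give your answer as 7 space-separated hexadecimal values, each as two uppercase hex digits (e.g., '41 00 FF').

After char 0 ('x'=49): chars_in_quartet=1 acc=0x31 bytes_emitted=0
After char 1 ('v'=47): chars_in_quartet=2 acc=0xC6F bytes_emitted=0
After char 2 ('B'=1): chars_in_quartet=3 acc=0x31BC1 bytes_emitted=0
After char 3 ('X'=23): chars_in_quartet=4 acc=0xC6F057 -> emit C6 F0 57, reset; bytes_emitted=3
After char 4 ('4'=56): chars_in_quartet=1 acc=0x38 bytes_emitted=3
After char 5 ('j'=35): chars_in_quartet=2 acc=0xE23 bytes_emitted=3
After char 6 ('l'=37): chars_in_quartet=3 acc=0x388E5 bytes_emitted=3
After char 7 ('i'=34): chars_in_quartet=4 acc=0xE23962 -> emit E2 39 62, reset; bytes_emitted=6
After char 8 ('B'=1): chars_in_quartet=1 acc=0x1 bytes_emitted=6
After char 9 ('Q'=16): chars_in_quartet=2 acc=0x50 bytes_emitted=6
Padding '==': partial quartet acc=0x50 -> emit 05; bytes_emitted=7

Answer: C6 F0 57 E2 39 62 05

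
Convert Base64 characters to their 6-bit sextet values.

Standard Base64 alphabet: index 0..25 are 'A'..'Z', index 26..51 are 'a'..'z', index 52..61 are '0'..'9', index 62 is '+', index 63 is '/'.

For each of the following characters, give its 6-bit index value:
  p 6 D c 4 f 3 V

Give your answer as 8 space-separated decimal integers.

'p': a..z range, 26 + ord('p') − ord('a') = 41
'6': 0..9 range, 52 + ord('6') − ord('0') = 58
'D': A..Z range, ord('D') − ord('A') = 3
'c': a..z range, 26 + ord('c') − ord('a') = 28
'4': 0..9 range, 52 + ord('4') − ord('0') = 56
'f': a..z range, 26 + ord('f') − ord('a') = 31
'3': 0..9 range, 52 + ord('3') − ord('0') = 55
'V': A..Z range, ord('V') − ord('A') = 21

Answer: 41 58 3 28 56 31 55 21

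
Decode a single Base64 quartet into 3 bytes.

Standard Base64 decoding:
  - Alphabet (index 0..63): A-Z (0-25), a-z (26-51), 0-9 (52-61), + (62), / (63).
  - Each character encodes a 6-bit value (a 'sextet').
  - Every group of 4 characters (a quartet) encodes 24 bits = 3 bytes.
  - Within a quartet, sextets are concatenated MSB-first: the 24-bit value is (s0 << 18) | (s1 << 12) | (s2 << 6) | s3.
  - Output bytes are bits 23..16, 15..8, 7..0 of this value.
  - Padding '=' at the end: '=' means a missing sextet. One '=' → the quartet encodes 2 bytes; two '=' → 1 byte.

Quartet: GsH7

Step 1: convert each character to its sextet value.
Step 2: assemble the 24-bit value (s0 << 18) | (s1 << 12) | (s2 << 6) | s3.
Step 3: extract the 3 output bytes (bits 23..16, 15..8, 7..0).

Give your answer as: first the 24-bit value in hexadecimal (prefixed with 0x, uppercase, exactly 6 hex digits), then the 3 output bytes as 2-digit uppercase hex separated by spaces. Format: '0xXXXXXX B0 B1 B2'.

Sextets: G=6, s=44, H=7, 7=59
24-bit: (6<<18) | (44<<12) | (7<<6) | 59
      = 0x180000 | 0x02C000 | 0x0001C0 | 0x00003B
      = 0x1AC1FB
Bytes: (v>>16)&0xFF=1A, (v>>8)&0xFF=C1, v&0xFF=FB

Answer: 0x1AC1FB 1A C1 FB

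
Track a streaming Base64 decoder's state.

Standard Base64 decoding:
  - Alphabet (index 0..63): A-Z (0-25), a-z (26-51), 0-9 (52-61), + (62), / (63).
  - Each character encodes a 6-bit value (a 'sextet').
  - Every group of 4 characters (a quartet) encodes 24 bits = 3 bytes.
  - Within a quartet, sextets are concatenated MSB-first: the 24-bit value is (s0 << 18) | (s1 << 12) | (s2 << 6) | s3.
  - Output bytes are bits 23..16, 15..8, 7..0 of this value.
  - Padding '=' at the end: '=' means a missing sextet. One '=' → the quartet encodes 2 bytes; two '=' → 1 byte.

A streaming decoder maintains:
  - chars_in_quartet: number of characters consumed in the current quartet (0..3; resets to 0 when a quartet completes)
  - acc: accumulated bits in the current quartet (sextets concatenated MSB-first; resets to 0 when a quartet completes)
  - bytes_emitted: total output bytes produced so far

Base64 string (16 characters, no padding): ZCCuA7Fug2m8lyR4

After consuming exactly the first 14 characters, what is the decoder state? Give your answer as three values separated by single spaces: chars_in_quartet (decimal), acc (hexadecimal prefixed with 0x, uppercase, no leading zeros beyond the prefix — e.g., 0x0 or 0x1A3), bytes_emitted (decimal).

Answer: 2 0x972 9

Derivation:
After char 0 ('Z'=25): chars_in_quartet=1 acc=0x19 bytes_emitted=0
After char 1 ('C'=2): chars_in_quartet=2 acc=0x642 bytes_emitted=0
After char 2 ('C'=2): chars_in_quartet=3 acc=0x19082 bytes_emitted=0
After char 3 ('u'=46): chars_in_quartet=4 acc=0x6420AE -> emit 64 20 AE, reset; bytes_emitted=3
After char 4 ('A'=0): chars_in_quartet=1 acc=0x0 bytes_emitted=3
After char 5 ('7'=59): chars_in_quartet=2 acc=0x3B bytes_emitted=3
After char 6 ('F'=5): chars_in_quartet=3 acc=0xEC5 bytes_emitted=3
After char 7 ('u'=46): chars_in_quartet=4 acc=0x3B16E -> emit 03 B1 6E, reset; bytes_emitted=6
After char 8 ('g'=32): chars_in_quartet=1 acc=0x20 bytes_emitted=6
After char 9 ('2'=54): chars_in_quartet=2 acc=0x836 bytes_emitted=6
After char 10 ('m'=38): chars_in_quartet=3 acc=0x20DA6 bytes_emitted=6
After char 11 ('8'=60): chars_in_quartet=4 acc=0x8369BC -> emit 83 69 BC, reset; bytes_emitted=9
After char 12 ('l'=37): chars_in_quartet=1 acc=0x25 bytes_emitted=9
After char 13 ('y'=50): chars_in_quartet=2 acc=0x972 bytes_emitted=9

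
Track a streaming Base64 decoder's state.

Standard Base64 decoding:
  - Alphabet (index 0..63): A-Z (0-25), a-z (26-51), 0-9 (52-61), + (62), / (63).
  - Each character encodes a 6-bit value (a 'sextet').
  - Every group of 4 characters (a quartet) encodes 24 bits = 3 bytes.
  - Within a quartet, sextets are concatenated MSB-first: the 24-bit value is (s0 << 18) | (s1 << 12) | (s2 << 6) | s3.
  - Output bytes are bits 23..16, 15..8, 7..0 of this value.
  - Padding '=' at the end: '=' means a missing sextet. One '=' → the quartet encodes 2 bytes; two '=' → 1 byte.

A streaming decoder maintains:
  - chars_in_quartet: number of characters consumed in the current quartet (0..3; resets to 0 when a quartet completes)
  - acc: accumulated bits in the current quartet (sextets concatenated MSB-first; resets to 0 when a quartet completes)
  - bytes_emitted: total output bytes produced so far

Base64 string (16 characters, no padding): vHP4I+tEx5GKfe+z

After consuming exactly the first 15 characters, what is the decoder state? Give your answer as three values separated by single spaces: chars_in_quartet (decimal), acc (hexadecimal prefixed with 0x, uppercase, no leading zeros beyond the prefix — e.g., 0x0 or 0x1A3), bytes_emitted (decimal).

Answer: 3 0x1F7BE 9

Derivation:
After char 0 ('v'=47): chars_in_quartet=1 acc=0x2F bytes_emitted=0
After char 1 ('H'=7): chars_in_quartet=2 acc=0xBC7 bytes_emitted=0
After char 2 ('P'=15): chars_in_quartet=3 acc=0x2F1CF bytes_emitted=0
After char 3 ('4'=56): chars_in_quartet=4 acc=0xBC73F8 -> emit BC 73 F8, reset; bytes_emitted=3
After char 4 ('I'=8): chars_in_quartet=1 acc=0x8 bytes_emitted=3
After char 5 ('+'=62): chars_in_quartet=2 acc=0x23E bytes_emitted=3
After char 6 ('t'=45): chars_in_quartet=3 acc=0x8FAD bytes_emitted=3
After char 7 ('E'=4): chars_in_quartet=4 acc=0x23EB44 -> emit 23 EB 44, reset; bytes_emitted=6
After char 8 ('x'=49): chars_in_quartet=1 acc=0x31 bytes_emitted=6
After char 9 ('5'=57): chars_in_quartet=2 acc=0xC79 bytes_emitted=6
After char 10 ('G'=6): chars_in_quartet=3 acc=0x31E46 bytes_emitted=6
After char 11 ('K'=10): chars_in_quartet=4 acc=0xC7918A -> emit C7 91 8A, reset; bytes_emitted=9
After char 12 ('f'=31): chars_in_quartet=1 acc=0x1F bytes_emitted=9
After char 13 ('e'=30): chars_in_quartet=2 acc=0x7DE bytes_emitted=9
After char 14 ('+'=62): chars_in_quartet=3 acc=0x1F7BE bytes_emitted=9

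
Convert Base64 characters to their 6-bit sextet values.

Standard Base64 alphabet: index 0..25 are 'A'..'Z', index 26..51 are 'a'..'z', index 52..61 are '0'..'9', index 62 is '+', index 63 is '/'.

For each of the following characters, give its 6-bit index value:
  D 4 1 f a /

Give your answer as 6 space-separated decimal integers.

'D': A..Z range, ord('D') − ord('A') = 3
'4': 0..9 range, 52 + ord('4') − ord('0') = 56
'1': 0..9 range, 52 + ord('1') − ord('0') = 53
'f': a..z range, 26 + ord('f') − ord('a') = 31
'a': a..z range, 26 + ord('a') − ord('a') = 26
'/': index 63

Answer: 3 56 53 31 26 63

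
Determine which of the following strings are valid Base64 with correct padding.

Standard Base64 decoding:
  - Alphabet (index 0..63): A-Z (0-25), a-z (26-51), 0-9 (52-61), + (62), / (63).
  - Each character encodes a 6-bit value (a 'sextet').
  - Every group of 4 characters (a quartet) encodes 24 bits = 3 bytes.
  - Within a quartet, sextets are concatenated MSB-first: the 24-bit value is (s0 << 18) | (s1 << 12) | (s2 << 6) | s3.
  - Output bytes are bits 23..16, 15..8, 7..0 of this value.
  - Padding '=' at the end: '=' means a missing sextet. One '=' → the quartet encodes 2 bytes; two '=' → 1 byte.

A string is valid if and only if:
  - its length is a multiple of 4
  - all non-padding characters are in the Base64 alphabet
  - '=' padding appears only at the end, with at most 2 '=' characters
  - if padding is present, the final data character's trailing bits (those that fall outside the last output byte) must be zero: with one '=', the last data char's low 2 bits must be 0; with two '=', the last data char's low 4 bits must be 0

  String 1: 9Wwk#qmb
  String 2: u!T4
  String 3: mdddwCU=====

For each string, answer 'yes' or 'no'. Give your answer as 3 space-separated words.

String 1: '9Wwk#qmb' → invalid (bad char(s): ['#'])
String 2: 'u!T4' → invalid (bad char(s): ['!'])
String 3: 'mdddwCU=====' → invalid (5 pad chars (max 2))

Answer: no no no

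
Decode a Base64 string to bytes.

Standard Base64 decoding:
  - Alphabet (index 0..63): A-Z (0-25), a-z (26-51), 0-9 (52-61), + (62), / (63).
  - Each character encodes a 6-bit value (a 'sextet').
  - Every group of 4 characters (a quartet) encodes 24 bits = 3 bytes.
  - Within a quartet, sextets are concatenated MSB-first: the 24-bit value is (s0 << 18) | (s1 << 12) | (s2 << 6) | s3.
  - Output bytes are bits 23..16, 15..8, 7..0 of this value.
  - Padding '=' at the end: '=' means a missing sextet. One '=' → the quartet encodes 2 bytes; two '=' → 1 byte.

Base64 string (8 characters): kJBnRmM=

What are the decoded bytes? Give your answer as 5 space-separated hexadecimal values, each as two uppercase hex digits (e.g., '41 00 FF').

After char 0 ('k'=36): chars_in_quartet=1 acc=0x24 bytes_emitted=0
After char 1 ('J'=9): chars_in_quartet=2 acc=0x909 bytes_emitted=0
After char 2 ('B'=1): chars_in_quartet=3 acc=0x24241 bytes_emitted=0
After char 3 ('n'=39): chars_in_quartet=4 acc=0x909067 -> emit 90 90 67, reset; bytes_emitted=3
After char 4 ('R'=17): chars_in_quartet=1 acc=0x11 bytes_emitted=3
After char 5 ('m'=38): chars_in_quartet=2 acc=0x466 bytes_emitted=3
After char 6 ('M'=12): chars_in_quartet=3 acc=0x1198C bytes_emitted=3
Padding '=': partial quartet acc=0x1198C -> emit 46 63; bytes_emitted=5

Answer: 90 90 67 46 63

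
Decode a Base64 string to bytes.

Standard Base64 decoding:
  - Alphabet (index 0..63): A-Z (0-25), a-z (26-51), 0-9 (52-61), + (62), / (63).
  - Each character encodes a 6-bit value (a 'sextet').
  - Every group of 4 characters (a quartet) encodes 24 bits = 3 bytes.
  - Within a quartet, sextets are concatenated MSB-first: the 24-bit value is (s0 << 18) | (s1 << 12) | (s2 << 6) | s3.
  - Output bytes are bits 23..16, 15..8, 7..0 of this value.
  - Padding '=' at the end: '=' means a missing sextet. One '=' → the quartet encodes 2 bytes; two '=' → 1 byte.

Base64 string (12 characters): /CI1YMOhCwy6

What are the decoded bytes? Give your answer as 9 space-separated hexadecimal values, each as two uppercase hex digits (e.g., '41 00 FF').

After char 0 ('/'=63): chars_in_quartet=1 acc=0x3F bytes_emitted=0
After char 1 ('C'=2): chars_in_quartet=2 acc=0xFC2 bytes_emitted=0
After char 2 ('I'=8): chars_in_quartet=3 acc=0x3F088 bytes_emitted=0
After char 3 ('1'=53): chars_in_quartet=4 acc=0xFC2235 -> emit FC 22 35, reset; bytes_emitted=3
After char 4 ('Y'=24): chars_in_quartet=1 acc=0x18 bytes_emitted=3
After char 5 ('M'=12): chars_in_quartet=2 acc=0x60C bytes_emitted=3
After char 6 ('O'=14): chars_in_quartet=3 acc=0x1830E bytes_emitted=3
After char 7 ('h'=33): chars_in_quartet=4 acc=0x60C3A1 -> emit 60 C3 A1, reset; bytes_emitted=6
After char 8 ('C'=2): chars_in_quartet=1 acc=0x2 bytes_emitted=6
After char 9 ('w'=48): chars_in_quartet=2 acc=0xB0 bytes_emitted=6
After char 10 ('y'=50): chars_in_quartet=3 acc=0x2C32 bytes_emitted=6
After char 11 ('6'=58): chars_in_quartet=4 acc=0xB0CBA -> emit 0B 0C BA, reset; bytes_emitted=9

Answer: FC 22 35 60 C3 A1 0B 0C BA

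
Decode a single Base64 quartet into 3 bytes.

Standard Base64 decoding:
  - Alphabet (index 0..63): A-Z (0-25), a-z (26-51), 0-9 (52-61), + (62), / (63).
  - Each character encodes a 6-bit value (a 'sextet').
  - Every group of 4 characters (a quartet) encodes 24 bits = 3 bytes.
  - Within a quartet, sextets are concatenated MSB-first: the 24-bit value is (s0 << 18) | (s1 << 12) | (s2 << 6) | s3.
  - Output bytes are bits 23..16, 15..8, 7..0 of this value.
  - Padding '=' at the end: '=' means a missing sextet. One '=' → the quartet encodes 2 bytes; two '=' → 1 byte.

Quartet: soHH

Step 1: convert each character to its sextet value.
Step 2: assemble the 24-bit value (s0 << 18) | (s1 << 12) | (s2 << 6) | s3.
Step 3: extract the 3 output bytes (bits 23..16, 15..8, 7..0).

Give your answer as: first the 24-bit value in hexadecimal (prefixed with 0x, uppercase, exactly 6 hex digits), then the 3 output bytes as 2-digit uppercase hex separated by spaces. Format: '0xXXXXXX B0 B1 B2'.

Answer: 0xB281C7 B2 81 C7

Derivation:
Sextets: s=44, o=40, H=7, H=7
24-bit: (44<<18) | (40<<12) | (7<<6) | 7
      = 0xB00000 | 0x028000 | 0x0001C0 | 0x000007
      = 0xB281C7
Bytes: (v>>16)&0xFF=B2, (v>>8)&0xFF=81, v&0xFF=C7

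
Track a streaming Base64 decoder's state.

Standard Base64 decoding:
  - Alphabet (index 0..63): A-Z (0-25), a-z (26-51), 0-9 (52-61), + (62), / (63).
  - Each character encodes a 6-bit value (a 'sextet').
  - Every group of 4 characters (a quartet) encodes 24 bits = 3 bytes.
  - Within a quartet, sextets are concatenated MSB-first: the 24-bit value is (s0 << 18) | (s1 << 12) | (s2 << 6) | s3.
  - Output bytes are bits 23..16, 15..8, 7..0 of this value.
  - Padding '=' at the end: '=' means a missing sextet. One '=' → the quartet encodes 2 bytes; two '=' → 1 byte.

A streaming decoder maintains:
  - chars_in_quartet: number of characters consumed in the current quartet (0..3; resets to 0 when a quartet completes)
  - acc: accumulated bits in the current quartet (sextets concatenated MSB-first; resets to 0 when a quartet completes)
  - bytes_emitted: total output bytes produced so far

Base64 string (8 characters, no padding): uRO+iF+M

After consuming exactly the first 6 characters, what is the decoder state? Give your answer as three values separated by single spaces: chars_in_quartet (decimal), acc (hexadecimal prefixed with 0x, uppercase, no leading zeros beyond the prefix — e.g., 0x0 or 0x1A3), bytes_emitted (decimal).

Answer: 2 0x885 3

Derivation:
After char 0 ('u'=46): chars_in_quartet=1 acc=0x2E bytes_emitted=0
After char 1 ('R'=17): chars_in_quartet=2 acc=0xB91 bytes_emitted=0
After char 2 ('O'=14): chars_in_quartet=3 acc=0x2E44E bytes_emitted=0
After char 3 ('+'=62): chars_in_quartet=4 acc=0xB913BE -> emit B9 13 BE, reset; bytes_emitted=3
After char 4 ('i'=34): chars_in_quartet=1 acc=0x22 bytes_emitted=3
After char 5 ('F'=5): chars_in_quartet=2 acc=0x885 bytes_emitted=3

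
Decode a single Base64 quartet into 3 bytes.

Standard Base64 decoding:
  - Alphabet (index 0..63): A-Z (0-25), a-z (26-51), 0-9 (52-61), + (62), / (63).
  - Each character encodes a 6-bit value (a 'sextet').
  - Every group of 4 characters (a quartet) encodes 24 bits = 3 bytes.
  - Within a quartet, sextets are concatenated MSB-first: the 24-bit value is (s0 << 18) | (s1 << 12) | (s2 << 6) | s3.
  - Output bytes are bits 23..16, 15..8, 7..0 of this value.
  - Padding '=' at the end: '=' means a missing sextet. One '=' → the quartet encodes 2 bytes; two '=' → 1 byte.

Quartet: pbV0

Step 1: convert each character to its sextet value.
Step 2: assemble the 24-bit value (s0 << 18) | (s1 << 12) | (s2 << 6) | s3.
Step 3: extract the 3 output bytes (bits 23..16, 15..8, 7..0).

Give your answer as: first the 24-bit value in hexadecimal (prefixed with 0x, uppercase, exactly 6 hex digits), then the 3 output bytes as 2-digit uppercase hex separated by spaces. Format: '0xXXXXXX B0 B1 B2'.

Answer: 0xA5B574 A5 B5 74

Derivation:
Sextets: p=41, b=27, V=21, 0=52
24-bit: (41<<18) | (27<<12) | (21<<6) | 52
      = 0xA40000 | 0x01B000 | 0x000540 | 0x000034
      = 0xA5B574
Bytes: (v>>16)&0xFF=A5, (v>>8)&0xFF=B5, v&0xFF=74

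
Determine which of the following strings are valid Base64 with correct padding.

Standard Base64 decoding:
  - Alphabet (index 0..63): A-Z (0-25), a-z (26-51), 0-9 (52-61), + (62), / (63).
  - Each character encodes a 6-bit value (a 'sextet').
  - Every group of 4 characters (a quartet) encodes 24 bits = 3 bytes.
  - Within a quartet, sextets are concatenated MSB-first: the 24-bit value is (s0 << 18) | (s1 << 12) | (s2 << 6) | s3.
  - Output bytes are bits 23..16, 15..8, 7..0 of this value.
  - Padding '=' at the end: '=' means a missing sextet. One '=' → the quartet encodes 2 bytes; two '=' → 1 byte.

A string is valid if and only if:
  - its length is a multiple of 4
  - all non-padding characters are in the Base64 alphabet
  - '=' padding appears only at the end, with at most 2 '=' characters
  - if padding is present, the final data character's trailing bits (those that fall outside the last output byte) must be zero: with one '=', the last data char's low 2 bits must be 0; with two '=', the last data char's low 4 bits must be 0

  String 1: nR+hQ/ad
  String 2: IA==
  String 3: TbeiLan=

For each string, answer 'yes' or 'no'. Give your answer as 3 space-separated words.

Answer: yes yes no

Derivation:
String 1: 'nR+hQ/ad' → valid
String 2: 'IA==' → valid
String 3: 'TbeiLan=' → invalid (bad trailing bits)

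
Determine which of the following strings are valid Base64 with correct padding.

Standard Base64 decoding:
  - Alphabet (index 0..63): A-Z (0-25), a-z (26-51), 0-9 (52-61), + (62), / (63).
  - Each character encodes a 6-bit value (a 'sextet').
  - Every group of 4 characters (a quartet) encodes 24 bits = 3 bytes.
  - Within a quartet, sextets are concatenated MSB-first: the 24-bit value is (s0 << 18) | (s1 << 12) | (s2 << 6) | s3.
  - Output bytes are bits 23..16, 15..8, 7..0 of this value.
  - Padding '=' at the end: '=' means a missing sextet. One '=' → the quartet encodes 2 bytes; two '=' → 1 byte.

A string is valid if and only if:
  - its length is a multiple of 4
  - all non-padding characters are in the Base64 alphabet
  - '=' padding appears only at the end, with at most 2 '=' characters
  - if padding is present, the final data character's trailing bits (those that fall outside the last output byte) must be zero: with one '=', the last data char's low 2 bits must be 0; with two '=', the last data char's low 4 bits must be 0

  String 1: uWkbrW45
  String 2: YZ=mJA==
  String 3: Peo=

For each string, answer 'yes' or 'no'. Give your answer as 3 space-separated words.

Answer: yes no yes

Derivation:
String 1: 'uWkbrW45' → valid
String 2: 'YZ=mJA==' → invalid (bad char(s): ['=']; '=' in middle)
String 3: 'Peo=' → valid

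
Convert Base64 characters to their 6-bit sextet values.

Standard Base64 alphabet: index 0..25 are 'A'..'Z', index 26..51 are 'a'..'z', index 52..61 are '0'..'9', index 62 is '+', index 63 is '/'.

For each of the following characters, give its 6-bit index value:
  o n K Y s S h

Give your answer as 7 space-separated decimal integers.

'o': a..z range, 26 + ord('o') − ord('a') = 40
'n': a..z range, 26 + ord('n') − ord('a') = 39
'K': A..Z range, ord('K') − ord('A') = 10
'Y': A..Z range, ord('Y') − ord('A') = 24
's': a..z range, 26 + ord('s') − ord('a') = 44
'S': A..Z range, ord('S') − ord('A') = 18
'h': a..z range, 26 + ord('h') − ord('a') = 33

Answer: 40 39 10 24 44 18 33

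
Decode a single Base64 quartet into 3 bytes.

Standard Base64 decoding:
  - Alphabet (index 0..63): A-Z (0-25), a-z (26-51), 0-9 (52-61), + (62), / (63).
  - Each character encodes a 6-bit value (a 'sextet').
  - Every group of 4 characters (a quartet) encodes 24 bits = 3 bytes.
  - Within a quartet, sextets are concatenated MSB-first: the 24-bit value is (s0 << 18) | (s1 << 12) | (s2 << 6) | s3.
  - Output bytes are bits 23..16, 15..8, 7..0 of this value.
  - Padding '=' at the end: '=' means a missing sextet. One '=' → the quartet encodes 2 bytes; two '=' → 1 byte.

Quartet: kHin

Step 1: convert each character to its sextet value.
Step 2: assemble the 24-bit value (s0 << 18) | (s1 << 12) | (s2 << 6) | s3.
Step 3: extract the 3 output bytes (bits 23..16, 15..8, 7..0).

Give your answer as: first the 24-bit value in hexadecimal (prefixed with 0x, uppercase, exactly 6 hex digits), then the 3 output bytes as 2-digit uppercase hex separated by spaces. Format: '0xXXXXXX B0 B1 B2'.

Answer: 0x9078A7 90 78 A7

Derivation:
Sextets: k=36, H=7, i=34, n=39
24-bit: (36<<18) | (7<<12) | (34<<6) | 39
      = 0x900000 | 0x007000 | 0x000880 | 0x000027
      = 0x9078A7
Bytes: (v>>16)&0xFF=90, (v>>8)&0xFF=78, v&0xFF=A7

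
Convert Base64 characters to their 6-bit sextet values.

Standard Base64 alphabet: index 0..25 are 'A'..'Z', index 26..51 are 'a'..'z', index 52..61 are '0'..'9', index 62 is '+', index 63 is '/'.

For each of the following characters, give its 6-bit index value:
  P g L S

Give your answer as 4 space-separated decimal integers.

'P': A..Z range, ord('P') − ord('A') = 15
'g': a..z range, 26 + ord('g') − ord('a') = 32
'L': A..Z range, ord('L') − ord('A') = 11
'S': A..Z range, ord('S') − ord('A') = 18

Answer: 15 32 11 18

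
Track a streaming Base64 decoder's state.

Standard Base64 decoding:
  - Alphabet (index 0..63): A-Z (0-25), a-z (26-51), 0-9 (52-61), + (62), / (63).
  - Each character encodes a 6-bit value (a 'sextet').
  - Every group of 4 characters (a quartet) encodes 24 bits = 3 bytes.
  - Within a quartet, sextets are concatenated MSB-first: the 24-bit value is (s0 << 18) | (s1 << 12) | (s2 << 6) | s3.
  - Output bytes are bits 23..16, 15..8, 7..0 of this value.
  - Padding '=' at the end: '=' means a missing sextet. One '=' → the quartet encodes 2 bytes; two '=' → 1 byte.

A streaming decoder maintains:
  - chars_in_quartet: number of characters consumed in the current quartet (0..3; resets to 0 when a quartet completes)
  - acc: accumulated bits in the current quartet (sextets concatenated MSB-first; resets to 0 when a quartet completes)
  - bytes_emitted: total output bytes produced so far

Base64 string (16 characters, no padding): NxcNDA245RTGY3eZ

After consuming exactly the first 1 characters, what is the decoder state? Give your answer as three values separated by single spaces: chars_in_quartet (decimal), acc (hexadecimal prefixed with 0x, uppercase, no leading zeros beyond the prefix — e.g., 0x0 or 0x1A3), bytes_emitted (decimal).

After char 0 ('N'=13): chars_in_quartet=1 acc=0xD bytes_emitted=0

Answer: 1 0xD 0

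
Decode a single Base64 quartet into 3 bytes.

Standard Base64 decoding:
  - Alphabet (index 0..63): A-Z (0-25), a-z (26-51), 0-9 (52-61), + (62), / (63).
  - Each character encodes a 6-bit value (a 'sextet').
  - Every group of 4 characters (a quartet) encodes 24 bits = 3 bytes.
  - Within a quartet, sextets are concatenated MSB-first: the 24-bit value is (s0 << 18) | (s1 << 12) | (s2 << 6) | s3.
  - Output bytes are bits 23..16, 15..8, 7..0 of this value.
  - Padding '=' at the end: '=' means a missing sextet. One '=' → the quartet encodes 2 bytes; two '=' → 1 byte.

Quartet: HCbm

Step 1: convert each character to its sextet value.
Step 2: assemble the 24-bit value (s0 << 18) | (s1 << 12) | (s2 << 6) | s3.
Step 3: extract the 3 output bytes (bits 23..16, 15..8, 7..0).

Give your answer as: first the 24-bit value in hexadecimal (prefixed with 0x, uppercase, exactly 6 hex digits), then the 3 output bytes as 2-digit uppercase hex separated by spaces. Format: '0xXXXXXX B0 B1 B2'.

Answer: 0x1C26E6 1C 26 E6

Derivation:
Sextets: H=7, C=2, b=27, m=38
24-bit: (7<<18) | (2<<12) | (27<<6) | 38
      = 0x1C0000 | 0x002000 | 0x0006C0 | 0x000026
      = 0x1C26E6
Bytes: (v>>16)&0xFF=1C, (v>>8)&0xFF=26, v&0xFF=E6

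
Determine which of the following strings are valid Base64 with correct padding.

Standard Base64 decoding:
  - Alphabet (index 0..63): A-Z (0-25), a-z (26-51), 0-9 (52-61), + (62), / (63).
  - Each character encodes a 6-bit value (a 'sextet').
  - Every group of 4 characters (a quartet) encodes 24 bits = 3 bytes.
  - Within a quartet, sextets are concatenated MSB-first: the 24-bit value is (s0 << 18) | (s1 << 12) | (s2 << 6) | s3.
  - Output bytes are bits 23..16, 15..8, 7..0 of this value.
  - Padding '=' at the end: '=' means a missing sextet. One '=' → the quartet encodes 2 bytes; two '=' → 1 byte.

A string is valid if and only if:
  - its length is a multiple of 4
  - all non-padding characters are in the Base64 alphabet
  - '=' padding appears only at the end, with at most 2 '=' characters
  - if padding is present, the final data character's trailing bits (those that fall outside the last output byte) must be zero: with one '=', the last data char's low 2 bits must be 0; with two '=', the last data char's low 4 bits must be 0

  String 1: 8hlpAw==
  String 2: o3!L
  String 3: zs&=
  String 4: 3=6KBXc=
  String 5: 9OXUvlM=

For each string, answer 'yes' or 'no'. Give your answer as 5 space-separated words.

Answer: yes no no no yes

Derivation:
String 1: '8hlpAw==' → valid
String 2: 'o3!L' → invalid (bad char(s): ['!'])
String 3: 'zs&=' → invalid (bad char(s): ['&'])
String 4: '3=6KBXc=' → invalid (bad char(s): ['=']; '=' in middle)
String 5: '9OXUvlM=' → valid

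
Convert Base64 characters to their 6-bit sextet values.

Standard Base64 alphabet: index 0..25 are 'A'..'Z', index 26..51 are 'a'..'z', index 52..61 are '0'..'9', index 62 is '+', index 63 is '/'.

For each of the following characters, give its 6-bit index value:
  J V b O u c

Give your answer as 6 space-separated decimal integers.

'J': A..Z range, ord('J') − ord('A') = 9
'V': A..Z range, ord('V') − ord('A') = 21
'b': a..z range, 26 + ord('b') − ord('a') = 27
'O': A..Z range, ord('O') − ord('A') = 14
'u': a..z range, 26 + ord('u') − ord('a') = 46
'c': a..z range, 26 + ord('c') − ord('a') = 28

Answer: 9 21 27 14 46 28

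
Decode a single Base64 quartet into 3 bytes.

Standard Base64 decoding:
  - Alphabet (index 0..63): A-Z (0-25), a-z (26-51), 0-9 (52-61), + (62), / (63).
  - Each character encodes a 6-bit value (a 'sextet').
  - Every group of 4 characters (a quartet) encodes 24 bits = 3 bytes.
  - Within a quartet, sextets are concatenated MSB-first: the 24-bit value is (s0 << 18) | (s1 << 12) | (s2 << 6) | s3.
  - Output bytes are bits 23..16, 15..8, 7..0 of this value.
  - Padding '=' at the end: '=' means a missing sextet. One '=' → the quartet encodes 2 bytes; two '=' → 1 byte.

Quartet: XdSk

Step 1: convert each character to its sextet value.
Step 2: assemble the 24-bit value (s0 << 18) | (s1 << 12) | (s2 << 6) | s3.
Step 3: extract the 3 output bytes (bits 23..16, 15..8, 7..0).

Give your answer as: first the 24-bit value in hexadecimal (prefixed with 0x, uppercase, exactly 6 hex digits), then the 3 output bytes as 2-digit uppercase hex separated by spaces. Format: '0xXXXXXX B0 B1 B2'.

Sextets: X=23, d=29, S=18, k=36
24-bit: (23<<18) | (29<<12) | (18<<6) | 36
      = 0x5C0000 | 0x01D000 | 0x000480 | 0x000024
      = 0x5DD4A4
Bytes: (v>>16)&0xFF=5D, (v>>8)&0xFF=D4, v&0xFF=A4

Answer: 0x5DD4A4 5D D4 A4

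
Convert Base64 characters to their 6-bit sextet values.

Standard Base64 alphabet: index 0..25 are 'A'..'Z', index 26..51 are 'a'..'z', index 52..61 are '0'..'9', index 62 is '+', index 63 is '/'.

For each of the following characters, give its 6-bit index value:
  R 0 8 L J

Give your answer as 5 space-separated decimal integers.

'R': A..Z range, ord('R') − ord('A') = 17
'0': 0..9 range, 52 + ord('0') − ord('0') = 52
'8': 0..9 range, 52 + ord('8') − ord('0') = 60
'L': A..Z range, ord('L') − ord('A') = 11
'J': A..Z range, ord('J') − ord('A') = 9

Answer: 17 52 60 11 9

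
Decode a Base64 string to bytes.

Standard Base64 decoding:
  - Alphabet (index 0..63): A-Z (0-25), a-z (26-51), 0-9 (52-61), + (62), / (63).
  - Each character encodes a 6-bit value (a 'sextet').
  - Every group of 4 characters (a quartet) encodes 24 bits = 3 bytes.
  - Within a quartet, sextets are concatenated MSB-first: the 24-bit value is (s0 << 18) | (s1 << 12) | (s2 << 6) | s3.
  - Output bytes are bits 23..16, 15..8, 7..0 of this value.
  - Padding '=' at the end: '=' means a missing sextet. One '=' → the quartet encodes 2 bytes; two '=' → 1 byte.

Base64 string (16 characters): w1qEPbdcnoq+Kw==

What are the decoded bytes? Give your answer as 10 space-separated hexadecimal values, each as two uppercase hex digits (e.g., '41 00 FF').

Answer: C3 5A 84 3D B7 5C 9E 8A BE 2B

Derivation:
After char 0 ('w'=48): chars_in_quartet=1 acc=0x30 bytes_emitted=0
After char 1 ('1'=53): chars_in_quartet=2 acc=0xC35 bytes_emitted=0
After char 2 ('q'=42): chars_in_quartet=3 acc=0x30D6A bytes_emitted=0
After char 3 ('E'=4): chars_in_quartet=4 acc=0xC35A84 -> emit C3 5A 84, reset; bytes_emitted=3
After char 4 ('P'=15): chars_in_quartet=1 acc=0xF bytes_emitted=3
After char 5 ('b'=27): chars_in_quartet=2 acc=0x3DB bytes_emitted=3
After char 6 ('d'=29): chars_in_quartet=3 acc=0xF6DD bytes_emitted=3
After char 7 ('c'=28): chars_in_quartet=4 acc=0x3DB75C -> emit 3D B7 5C, reset; bytes_emitted=6
After char 8 ('n'=39): chars_in_quartet=1 acc=0x27 bytes_emitted=6
After char 9 ('o'=40): chars_in_quartet=2 acc=0x9E8 bytes_emitted=6
After char 10 ('q'=42): chars_in_quartet=3 acc=0x27A2A bytes_emitted=6
After char 11 ('+'=62): chars_in_quartet=4 acc=0x9E8ABE -> emit 9E 8A BE, reset; bytes_emitted=9
After char 12 ('K'=10): chars_in_quartet=1 acc=0xA bytes_emitted=9
After char 13 ('w'=48): chars_in_quartet=2 acc=0x2B0 bytes_emitted=9
Padding '==': partial quartet acc=0x2B0 -> emit 2B; bytes_emitted=10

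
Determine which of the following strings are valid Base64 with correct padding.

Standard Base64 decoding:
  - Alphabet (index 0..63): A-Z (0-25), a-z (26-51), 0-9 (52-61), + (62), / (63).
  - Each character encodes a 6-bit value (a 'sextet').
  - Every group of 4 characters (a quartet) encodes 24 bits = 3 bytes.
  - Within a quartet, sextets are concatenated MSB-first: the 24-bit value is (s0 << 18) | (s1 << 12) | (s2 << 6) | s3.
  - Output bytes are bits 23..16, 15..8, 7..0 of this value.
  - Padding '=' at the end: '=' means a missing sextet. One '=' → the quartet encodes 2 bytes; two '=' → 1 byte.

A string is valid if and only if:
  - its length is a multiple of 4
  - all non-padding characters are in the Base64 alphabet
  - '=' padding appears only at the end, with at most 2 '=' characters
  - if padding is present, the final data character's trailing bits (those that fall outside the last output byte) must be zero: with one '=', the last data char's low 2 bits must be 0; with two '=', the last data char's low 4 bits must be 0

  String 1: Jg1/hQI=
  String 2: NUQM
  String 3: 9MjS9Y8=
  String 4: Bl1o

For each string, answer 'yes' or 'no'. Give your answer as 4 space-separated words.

String 1: 'Jg1/hQI=' → valid
String 2: 'NUQM' → valid
String 3: '9MjS9Y8=' → valid
String 4: 'Bl1o' → valid

Answer: yes yes yes yes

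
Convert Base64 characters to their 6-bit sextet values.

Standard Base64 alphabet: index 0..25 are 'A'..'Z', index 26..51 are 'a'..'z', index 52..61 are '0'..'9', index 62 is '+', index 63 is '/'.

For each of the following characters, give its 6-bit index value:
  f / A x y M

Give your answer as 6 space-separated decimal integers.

Answer: 31 63 0 49 50 12

Derivation:
'f': a..z range, 26 + ord('f') − ord('a') = 31
'/': index 63
'A': A..Z range, ord('A') − ord('A') = 0
'x': a..z range, 26 + ord('x') − ord('a') = 49
'y': a..z range, 26 + ord('y') − ord('a') = 50
'M': A..Z range, ord('M') − ord('A') = 12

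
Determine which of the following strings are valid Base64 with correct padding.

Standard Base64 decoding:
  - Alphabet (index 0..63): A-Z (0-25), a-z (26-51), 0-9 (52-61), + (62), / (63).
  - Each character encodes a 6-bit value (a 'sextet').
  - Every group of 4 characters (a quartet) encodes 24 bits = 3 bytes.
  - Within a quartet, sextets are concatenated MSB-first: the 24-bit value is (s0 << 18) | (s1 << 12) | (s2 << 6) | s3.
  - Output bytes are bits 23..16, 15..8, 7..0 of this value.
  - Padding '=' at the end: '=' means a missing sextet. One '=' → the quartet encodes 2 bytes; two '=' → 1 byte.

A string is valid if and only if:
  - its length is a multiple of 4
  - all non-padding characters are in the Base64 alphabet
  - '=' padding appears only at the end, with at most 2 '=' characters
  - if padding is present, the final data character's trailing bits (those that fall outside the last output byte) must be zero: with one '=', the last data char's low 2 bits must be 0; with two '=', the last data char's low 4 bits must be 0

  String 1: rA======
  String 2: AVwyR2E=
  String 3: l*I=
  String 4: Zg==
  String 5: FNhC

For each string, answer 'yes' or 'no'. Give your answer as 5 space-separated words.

String 1: 'rA======' → invalid (6 pad chars (max 2))
String 2: 'AVwyR2E=' → valid
String 3: 'l*I=' → invalid (bad char(s): ['*'])
String 4: 'Zg==' → valid
String 5: 'FNhC' → valid

Answer: no yes no yes yes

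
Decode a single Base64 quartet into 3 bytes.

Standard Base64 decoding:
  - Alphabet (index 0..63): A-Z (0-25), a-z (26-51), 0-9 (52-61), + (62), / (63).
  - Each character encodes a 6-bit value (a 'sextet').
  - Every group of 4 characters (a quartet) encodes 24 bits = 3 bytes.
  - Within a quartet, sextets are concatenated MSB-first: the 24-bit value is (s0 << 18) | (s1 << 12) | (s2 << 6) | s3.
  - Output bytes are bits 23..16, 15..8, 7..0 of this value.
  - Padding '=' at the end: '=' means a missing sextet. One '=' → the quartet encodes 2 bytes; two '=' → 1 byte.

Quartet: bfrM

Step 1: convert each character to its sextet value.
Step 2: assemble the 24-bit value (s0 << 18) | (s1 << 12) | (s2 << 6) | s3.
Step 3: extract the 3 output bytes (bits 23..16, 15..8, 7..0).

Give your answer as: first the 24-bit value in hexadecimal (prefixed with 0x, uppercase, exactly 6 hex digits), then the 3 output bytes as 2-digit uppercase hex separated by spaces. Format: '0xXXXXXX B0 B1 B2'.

Answer: 0x6DFACC 6D FA CC

Derivation:
Sextets: b=27, f=31, r=43, M=12
24-bit: (27<<18) | (31<<12) | (43<<6) | 12
      = 0x6C0000 | 0x01F000 | 0x000AC0 | 0x00000C
      = 0x6DFACC
Bytes: (v>>16)&0xFF=6D, (v>>8)&0xFF=FA, v&0xFF=CC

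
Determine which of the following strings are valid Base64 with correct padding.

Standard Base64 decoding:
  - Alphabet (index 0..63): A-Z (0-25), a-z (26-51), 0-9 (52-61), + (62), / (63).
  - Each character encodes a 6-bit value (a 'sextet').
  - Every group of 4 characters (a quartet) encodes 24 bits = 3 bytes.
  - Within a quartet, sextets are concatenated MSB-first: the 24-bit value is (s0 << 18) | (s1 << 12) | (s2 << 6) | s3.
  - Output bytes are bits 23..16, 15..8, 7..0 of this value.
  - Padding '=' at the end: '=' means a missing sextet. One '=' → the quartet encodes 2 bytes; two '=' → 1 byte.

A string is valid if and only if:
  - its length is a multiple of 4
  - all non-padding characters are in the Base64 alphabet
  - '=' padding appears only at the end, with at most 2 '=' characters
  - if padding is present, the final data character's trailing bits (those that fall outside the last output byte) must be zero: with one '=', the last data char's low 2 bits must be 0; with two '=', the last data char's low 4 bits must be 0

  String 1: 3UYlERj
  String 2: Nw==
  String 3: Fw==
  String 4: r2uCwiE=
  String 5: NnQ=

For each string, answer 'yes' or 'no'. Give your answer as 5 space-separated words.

Answer: no yes yes yes yes

Derivation:
String 1: '3UYlERj' → invalid (len=7 not mult of 4)
String 2: 'Nw==' → valid
String 3: 'Fw==' → valid
String 4: 'r2uCwiE=' → valid
String 5: 'NnQ=' → valid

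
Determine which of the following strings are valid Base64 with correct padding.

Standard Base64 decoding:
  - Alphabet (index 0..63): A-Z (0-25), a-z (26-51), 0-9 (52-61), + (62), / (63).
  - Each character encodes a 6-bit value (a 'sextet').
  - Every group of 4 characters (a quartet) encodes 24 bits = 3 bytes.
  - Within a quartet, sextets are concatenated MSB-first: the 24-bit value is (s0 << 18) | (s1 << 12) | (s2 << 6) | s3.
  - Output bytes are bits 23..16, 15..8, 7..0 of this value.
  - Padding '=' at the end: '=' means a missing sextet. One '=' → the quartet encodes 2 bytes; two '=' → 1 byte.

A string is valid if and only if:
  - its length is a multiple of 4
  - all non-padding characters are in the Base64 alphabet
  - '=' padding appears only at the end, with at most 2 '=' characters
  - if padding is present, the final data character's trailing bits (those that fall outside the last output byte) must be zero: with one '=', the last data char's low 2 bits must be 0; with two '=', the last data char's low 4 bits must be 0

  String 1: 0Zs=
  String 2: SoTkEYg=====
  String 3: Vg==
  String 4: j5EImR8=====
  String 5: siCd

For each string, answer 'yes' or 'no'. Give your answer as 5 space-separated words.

String 1: '0Zs=' → valid
String 2: 'SoTkEYg=====' → invalid (5 pad chars (max 2))
String 3: 'Vg==' → valid
String 4: 'j5EImR8=====' → invalid (5 pad chars (max 2))
String 5: 'siCd' → valid

Answer: yes no yes no yes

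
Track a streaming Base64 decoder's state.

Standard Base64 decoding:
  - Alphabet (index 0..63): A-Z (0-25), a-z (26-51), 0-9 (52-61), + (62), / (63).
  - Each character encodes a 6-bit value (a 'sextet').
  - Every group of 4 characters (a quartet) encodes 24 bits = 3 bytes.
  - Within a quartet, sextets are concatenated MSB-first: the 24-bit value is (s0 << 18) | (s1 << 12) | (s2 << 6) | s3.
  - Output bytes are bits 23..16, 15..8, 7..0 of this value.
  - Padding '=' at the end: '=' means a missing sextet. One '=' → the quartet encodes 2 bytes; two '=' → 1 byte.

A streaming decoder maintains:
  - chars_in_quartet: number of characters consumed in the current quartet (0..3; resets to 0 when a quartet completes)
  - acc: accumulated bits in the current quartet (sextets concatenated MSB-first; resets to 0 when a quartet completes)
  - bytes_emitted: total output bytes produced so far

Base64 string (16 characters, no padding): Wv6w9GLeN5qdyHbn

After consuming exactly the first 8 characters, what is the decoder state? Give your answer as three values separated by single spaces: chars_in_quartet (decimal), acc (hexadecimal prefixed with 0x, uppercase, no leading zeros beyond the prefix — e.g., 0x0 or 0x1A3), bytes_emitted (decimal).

Answer: 0 0x0 6

Derivation:
After char 0 ('W'=22): chars_in_quartet=1 acc=0x16 bytes_emitted=0
After char 1 ('v'=47): chars_in_quartet=2 acc=0x5AF bytes_emitted=0
After char 2 ('6'=58): chars_in_quartet=3 acc=0x16BFA bytes_emitted=0
After char 3 ('w'=48): chars_in_quartet=4 acc=0x5AFEB0 -> emit 5A FE B0, reset; bytes_emitted=3
After char 4 ('9'=61): chars_in_quartet=1 acc=0x3D bytes_emitted=3
After char 5 ('G'=6): chars_in_quartet=2 acc=0xF46 bytes_emitted=3
After char 6 ('L'=11): chars_in_quartet=3 acc=0x3D18B bytes_emitted=3
After char 7 ('e'=30): chars_in_quartet=4 acc=0xF462DE -> emit F4 62 DE, reset; bytes_emitted=6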